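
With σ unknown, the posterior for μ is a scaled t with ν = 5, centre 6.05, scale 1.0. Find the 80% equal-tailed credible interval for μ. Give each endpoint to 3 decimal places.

The t_5 distribution is symmetric; the 80% interval is 6.05 ± t·1.0 with t_{0.9,5} = 1.476.
Half-width: 1.476 × 1.0 = 1.476.
6.05 − 1.476 = 4.574; 6.05 + 1.476 = 7.526.

[4.574, 7.526]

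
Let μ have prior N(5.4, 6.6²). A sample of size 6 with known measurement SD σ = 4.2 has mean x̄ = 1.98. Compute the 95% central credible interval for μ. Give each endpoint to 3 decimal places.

[-1.056, 5.449]

Posterior precision = 1/6.6² + 6/4.2² = 0.0230 + 0.3401 = 0.3631, so posterior SD = 1.6596.
Posterior mean = (5.4/6.6² + 6·1.98/4.2²) / 0.3631 = 2.1962.
Interval: 2.1962 ± 1.960 × 1.6596 → [-1.056, 5.449].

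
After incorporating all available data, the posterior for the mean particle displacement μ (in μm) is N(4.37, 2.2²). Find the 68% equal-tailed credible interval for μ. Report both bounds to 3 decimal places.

[2.182, 6.558]

The posterior is symmetric, so the 68% equal-tailed interval is μ = 4.37 ± z·2.2 with z = 0.994.
Half-width: 0.994 × 2.2 = 2.188.
4.37 − 2.188 = 2.182; 4.37 + 2.188 = 6.558.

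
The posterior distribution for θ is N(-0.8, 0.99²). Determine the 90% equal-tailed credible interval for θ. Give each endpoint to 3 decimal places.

[-2.428, 0.828]

The posterior is symmetric, so the 90% equal-tailed interval is θ = -0.8 ± z·0.99 with z = 1.645.
Half-width: 1.645 × 0.99 = 1.628.
-0.8 − 1.628 = -2.428; -0.8 + 1.628 = 0.828.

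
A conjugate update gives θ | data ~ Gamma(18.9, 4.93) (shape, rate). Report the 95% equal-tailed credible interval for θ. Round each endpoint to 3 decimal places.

Posterior: Gamma(shape 18.9, rate 4.93).
Equal-tailed 95% interval: Gamma(18.9, 4.93) quantiles at 0.025 and 0.975.
Posterior mean ≈ 3.834, SD ≈ 0.882; a Normal approximation gives roughly [2.105, 5.562].
Exact: lower = 2.305; upper = 5.745.

[2.305, 5.745]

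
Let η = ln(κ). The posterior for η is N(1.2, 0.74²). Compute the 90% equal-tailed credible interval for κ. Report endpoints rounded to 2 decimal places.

[0.98, 11.21]

On the log scale the 90% interval is 1.2 ± 1.645 × 0.74 = [-0.0172, 2.4172].
Exponentiate: [e^-0.0172, e^2.4172] = [0.98, 11.21].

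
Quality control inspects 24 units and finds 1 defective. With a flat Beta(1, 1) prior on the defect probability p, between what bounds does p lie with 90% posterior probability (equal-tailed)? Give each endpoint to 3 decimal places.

[0.014, 0.176]

Posterior: Beta(1+1, 1+23) = Beta(2, 24).
Equal-tailed 90% interval: the 0.05 and 0.95 quantiles of Beta(2, 24).
Posterior mean ≈ 0.077, SD ≈ 0.051; a Normal approximation gives roughly [-0.007, 0.161].
Exact: F⁻¹(0.05) = 0.014; F⁻¹(0.95) = 0.176.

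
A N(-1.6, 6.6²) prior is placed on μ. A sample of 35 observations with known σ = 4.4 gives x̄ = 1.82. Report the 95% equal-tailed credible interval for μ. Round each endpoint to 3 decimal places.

Posterior precision = 1/6.6² + 35/4.4² = 0.0230 + 1.8079 = 1.8308, so posterior SD = 0.7391.
Posterior mean = (-1.6/6.6² + 35·1.82/4.4²) / 1.8308 = 1.7771.
Interval: 1.7771 ± 1.960 × 0.7391 → [0.329, 3.226].

[0.329, 3.226]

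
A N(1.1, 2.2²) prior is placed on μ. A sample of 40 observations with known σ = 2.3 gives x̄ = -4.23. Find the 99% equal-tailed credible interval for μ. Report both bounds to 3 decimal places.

[-5.012, -3.164]

Posterior precision = 1/2.2² + 40/2.3² = 0.2066 + 7.5614 = 7.7680, so posterior SD = 0.3588.
Posterior mean = (1.1/2.2² + 40·-4.23/2.3²) / 7.7680 = -4.0882.
Interval: -4.0882 ± 2.576 × 0.3588 → [-5.012, -3.164].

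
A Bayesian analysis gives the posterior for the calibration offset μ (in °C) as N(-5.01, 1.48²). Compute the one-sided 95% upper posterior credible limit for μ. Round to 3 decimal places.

-2.576

Need U with P(μ ≤ U) = 0.95: U = -5.01 + z_{0.05}·1.48.
z = 1.645; U = -5.01 + 1.645 × 1.48 = -2.576.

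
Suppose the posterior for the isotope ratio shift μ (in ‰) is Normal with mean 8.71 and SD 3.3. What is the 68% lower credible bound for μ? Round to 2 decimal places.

Need L with P(μ ≥ L) = 0.68: L = 8.71 − z_{0.32}·3.3.
z = 0.468; L = 8.71 − 0.468 × 3.3 = 7.17.

7.17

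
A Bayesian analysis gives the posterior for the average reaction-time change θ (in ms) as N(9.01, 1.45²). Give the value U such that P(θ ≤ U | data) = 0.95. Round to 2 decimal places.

Need U with P(θ ≤ U) = 0.95: U = 9.01 + z_{0.05}·1.45.
z = 1.645; U = 9.01 + 1.645 × 1.45 = 11.40.

11.40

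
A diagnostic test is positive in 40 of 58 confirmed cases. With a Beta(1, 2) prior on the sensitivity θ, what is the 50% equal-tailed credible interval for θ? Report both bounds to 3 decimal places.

[0.633, 0.714]

Posterior: Beta(1+40, 2+18) = Beta(41, 20).
Equal-tailed 50% interval: the 0.25 and 0.75 quantiles of Beta(41, 20).
Posterior mean ≈ 0.672, SD ≈ 0.060; a Normal approximation gives roughly [0.632, 0.712].
Exact: F⁻¹(0.25) = 0.633; F⁻¹(0.75) = 0.714.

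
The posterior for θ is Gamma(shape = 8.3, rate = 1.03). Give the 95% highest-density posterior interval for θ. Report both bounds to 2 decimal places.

[3.07, 13.63]

The posterior is unimodal and skewed, so the HPD interval has equal density at both endpoints and is the shortest 95% interval.
Solving f(3.07) = f(13.63) with F(13.63) − F(3.07) = 0.95 gives [3.07, 13.63].
For comparison, the equal-tailed interval is [3.54, 14.40]; the HPD is narrower and shifted toward the mode.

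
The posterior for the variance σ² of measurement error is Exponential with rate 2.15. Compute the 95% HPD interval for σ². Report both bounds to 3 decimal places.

[0.000, 1.393]

The exponential density is strictly decreasing on [0, ∞), so the HPD interval is anchored at 0: [0, q] with P(σ² ≤ q) = 0.95.
q = −ln(1 − 0.95) / 2.15 = 2.9957 / 2.15 = 1.393.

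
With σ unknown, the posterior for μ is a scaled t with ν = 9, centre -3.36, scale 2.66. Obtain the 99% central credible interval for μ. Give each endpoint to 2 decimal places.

[-12.00, 5.28]

The t_9 distribution is symmetric; the 99% interval is -3.36 ± t·2.66 with t_{0.995,9} = 3.250.
Half-width: 3.250 × 2.66 = 8.64.
-3.36 − 8.64 = -12.00; -3.36 + 8.64 = 5.28.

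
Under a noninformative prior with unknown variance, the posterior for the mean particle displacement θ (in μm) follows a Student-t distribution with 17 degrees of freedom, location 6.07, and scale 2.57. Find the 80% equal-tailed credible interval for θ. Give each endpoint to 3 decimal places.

The t_17 distribution is symmetric; the 80% interval is 6.07 ± t·2.57 with t_{0.9,17} = 1.333.
Half-width: 1.333 × 2.57 = 3.427.
6.07 − 3.427 = 2.643; 6.07 + 3.427 = 9.497.

[2.643, 9.497]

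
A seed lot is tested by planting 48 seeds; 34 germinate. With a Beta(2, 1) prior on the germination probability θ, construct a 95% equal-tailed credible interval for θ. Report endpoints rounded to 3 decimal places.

Posterior: Beta(2+34, 1+14) = Beta(36, 15).
Equal-tailed 95% interval: the 0.025 and 0.975 quantiles of Beta(36, 15).
Posterior mean ≈ 0.706, SD ≈ 0.063; a Normal approximation gives roughly [0.582, 0.830].
Exact: F⁻¹(0.025) = 0.575; F⁻¹(0.975) = 0.821.

[0.575, 0.821]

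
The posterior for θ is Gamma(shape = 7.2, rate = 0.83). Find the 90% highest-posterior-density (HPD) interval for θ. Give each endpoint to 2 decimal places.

[3.52, 13.64]

The posterior is unimodal and skewed, so the HPD interval has equal density at both endpoints and is the shortest 90% interval.
Solving f(3.52) = f(13.64) with F(13.64) − F(3.52) = 0.90 gives [3.52, 13.64].
For comparison, the equal-tailed interval is [4.12, 14.58]; the HPD is narrower and shifted toward the mode.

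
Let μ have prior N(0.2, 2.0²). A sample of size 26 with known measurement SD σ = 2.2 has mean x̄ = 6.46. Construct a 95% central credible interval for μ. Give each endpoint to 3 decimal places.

[5.355, 7.008]

Posterior precision = 1/2.0² + 26/2.2² = 0.2500 + 5.3719 = 5.6219, so posterior SD = 0.4218.
Posterior mean = (0.2/2.0² + 26·6.46/2.2²) / 5.6219 = 6.1816.
Interval: 6.1816 ± 1.960 × 0.4218 → [5.355, 7.008].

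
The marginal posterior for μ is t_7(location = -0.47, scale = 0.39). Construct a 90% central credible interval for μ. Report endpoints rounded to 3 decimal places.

The t_7 distribution is symmetric; the 90% interval is -0.47 ± t·0.39 with t_{0.95,7} = 1.895.
Half-width: 1.895 × 0.39 = 0.739.
-0.47 − 0.739 = -1.209; -0.47 + 0.739 = 0.269.

[-1.209, 0.269]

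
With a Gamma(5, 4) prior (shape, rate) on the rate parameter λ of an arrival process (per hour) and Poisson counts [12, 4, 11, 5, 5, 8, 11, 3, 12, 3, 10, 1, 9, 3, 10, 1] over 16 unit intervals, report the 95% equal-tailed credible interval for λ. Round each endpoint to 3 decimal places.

Posterior: Gamma(5+108, 4+16) = Gamma(113, 20) (shape, rate).
Equal-tailed 95% interval: Gamma(113, 20) quantiles at 0.025 and 0.975.
Posterior mean ≈ 5.650, SD ≈ 0.532; a Normal approximation gives roughly [4.608, 6.692].
Exact: lower = 4.656; upper = 6.738.

[4.656, 6.738]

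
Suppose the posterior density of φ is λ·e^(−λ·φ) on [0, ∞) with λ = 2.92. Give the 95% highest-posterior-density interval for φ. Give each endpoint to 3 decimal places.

The exponential density is strictly decreasing on [0, ∞), so the HPD interval is anchored at 0: [0, q] with P(φ ≤ q) = 0.95.
q = −ln(1 − 0.95) / 2.92 = 2.9957 / 2.92 = 1.026.

[0.000, 1.026]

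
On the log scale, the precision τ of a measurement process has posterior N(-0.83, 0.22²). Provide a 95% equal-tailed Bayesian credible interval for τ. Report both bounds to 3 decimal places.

[0.283, 0.671]

On the log scale the 95% interval is -0.83 ± 1.960 × 0.22 = [-1.2612, -0.3988].
Exponentiate: [e^-1.2612, e^-0.3988] = [0.283, 0.671].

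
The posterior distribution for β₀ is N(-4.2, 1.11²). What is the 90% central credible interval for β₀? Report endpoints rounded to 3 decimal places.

[-6.026, -2.374]

The posterior is symmetric, so the 90% equal-tailed interval is β₀ = -4.2 ± z·1.11 with z = 1.645.
Half-width: 1.645 × 1.11 = 1.826.
-4.2 − 1.826 = -6.026; -4.2 + 1.826 = -2.374.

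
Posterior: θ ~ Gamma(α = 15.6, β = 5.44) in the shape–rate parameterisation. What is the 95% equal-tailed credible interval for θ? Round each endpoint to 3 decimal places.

[1.626, 4.456]

Posterior: Gamma(shape 15.6, rate 5.44).
Equal-tailed 95% interval: Gamma(15.6, 5.44) quantiles at 0.025 and 0.975.
Posterior mean ≈ 2.868, SD ≈ 0.726; a Normal approximation gives roughly [1.445, 4.291].
Exact: lower = 1.626; upper = 4.456.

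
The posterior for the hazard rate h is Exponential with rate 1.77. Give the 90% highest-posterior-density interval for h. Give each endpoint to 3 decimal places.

The exponential density is strictly decreasing on [0, ∞), so the HPD interval is anchored at 0: [0, q] with P(h ≤ q) = 0.90.
q = −ln(1 − 0.90) / 1.77 = 2.3026 / 1.77 = 1.301.

[0.000, 1.301]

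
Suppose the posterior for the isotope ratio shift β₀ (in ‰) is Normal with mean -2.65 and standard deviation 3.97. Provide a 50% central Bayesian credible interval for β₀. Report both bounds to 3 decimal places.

The posterior is symmetric, so the 50% equal-tailed interval is β₀ = -2.65 ± z·3.97 with z = 0.674.
Half-width: 0.674 × 3.97 = 2.678.
-2.65 − 2.678 = -5.328; -2.65 + 2.678 = 0.028.

[-5.328, 0.028]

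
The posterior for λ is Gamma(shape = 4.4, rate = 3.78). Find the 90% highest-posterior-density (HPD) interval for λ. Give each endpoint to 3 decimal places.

The posterior is unimodal and skewed, so the HPD interval has equal density at both endpoints and is the shortest 90% interval.
Solving f(0.307) = f(1.988) with F(1.988) − F(0.307) = 0.90 gives [0.307, 1.988].
For comparison, the equal-tailed interval is [0.424, 2.201]; the HPD is narrower and shifted toward the mode.

[0.307, 1.988]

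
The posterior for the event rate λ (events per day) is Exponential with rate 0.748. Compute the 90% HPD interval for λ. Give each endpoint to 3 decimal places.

[0.000, 3.078]

The exponential density is strictly decreasing on [0, ∞), so the HPD interval is anchored at 0: [0, q] with P(λ ≤ q) = 0.90.
q = −ln(1 − 0.90) / 0.748 = 2.3026 / 0.748 = 3.078.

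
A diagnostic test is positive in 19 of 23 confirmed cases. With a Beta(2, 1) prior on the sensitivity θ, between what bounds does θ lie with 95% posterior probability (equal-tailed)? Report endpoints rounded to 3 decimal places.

Posterior: Beta(2+19, 1+4) = Beta(21, 5).
Equal-tailed 95% interval: the 0.025 and 0.975 quantiles of Beta(21, 5).
Posterior mean ≈ 0.808, SD ≈ 0.076; a Normal approximation gives roughly [0.659, 0.956].
Exact: F⁻¹(0.025) = 0.639; F⁻¹(0.975) = 0.932.

[0.639, 0.932]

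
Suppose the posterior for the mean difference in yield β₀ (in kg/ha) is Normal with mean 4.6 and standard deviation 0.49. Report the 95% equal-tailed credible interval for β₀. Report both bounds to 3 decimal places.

[3.640, 5.560]

The posterior is symmetric, so the 95% equal-tailed interval is β₀ = 4.6 ± z·0.49 with z = 1.960.
Half-width: 1.960 × 0.49 = 0.960.
4.6 − 0.960 = 3.640; 4.6 + 0.960 = 5.560.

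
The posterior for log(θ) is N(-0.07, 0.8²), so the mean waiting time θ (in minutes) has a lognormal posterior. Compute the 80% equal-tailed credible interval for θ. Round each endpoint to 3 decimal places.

On the log scale the 80% interval is -0.07 ± 1.282 × 0.8 = [-1.0952, 0.9552].
Exponentiate: [e^-1.0952, e^0.9552] = [0.334, 2.599].

[0.334, 2.599]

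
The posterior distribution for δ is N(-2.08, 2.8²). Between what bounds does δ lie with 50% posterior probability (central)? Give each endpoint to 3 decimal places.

[-3.969, -0.191]

The posterior is symmetric, so the 50% equal-tailed interval is δ = -2.08 ± z·2.8 with z = 0.674.
Half-width: 0.674 × 2.8 = 1.889.
-2.08 − 1.889 = -3.969; -2.08 + 1.889 = -0.191.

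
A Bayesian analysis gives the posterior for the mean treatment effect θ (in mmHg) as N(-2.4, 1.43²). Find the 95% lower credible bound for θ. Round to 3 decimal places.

-4.752

Need L with P(θ ≥ L) = 0.95: L = -2.4 − z_{0.05}·1.43.
z = 1.645; L = -2.4 − 1.645 × 1.43 = -4.752.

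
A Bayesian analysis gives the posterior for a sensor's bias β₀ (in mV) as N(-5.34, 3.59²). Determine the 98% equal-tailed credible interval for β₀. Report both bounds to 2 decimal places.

[-13.69, 3.01]

The posterior is symmetric, so the 98% equal-tailed interval is β₀ = -5.34 ± z·3.59 with z = 2.326.
Half-width: 2.326 × 3.59 = 8.35.
-5.34 − 8.35 = -13.69; -5.34 + 8.35 = 3.01.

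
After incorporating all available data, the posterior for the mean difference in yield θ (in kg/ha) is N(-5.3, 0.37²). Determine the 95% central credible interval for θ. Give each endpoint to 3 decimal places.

[-6.025, -4.575]

The posterior is symmetric, so the 95% equal-tailed interval is θ = -5.3 ± z·0.37 with z = 1.960.
Half-width: 1.960 × 0.37 = 0.725.
-5.3 − 0.725 = -6.025; -5.3 + 0.725 = -4.575.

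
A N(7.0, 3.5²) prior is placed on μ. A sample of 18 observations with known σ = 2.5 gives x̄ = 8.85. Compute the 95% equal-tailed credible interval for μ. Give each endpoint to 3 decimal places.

Posterior precision = 1/3.5² + 18/2.5² = 0.0816 + 2.8800 = 2.9616, so posterior SD = 0.5811.
Posterior mean = (7.0/3.5² + 18·8.85/2.5²) / 2.9616 = 8.7990.
Interval: 8.7990 ± 1.960 × 0.5811 → [7.660, 9.938].

[7.660, 9.938]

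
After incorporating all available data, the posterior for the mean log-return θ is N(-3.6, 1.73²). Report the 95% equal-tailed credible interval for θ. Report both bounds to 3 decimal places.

[-6.991, -0.209]

The posterior is symmetric, so the 95% equal-tailed interval is θ = -3.6 ± z·1.73 with z = 1.960.
Half-width: 1.960 × 1.73 = 3.391.
-3.6 − 3.391 = -6.991; -3.6 + 3.391 = -0.209.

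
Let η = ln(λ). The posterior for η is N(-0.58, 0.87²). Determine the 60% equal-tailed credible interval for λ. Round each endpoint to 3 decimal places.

[0.269, 1.164]

On the log scale the 60% interval is -0.58 ± 0.842 × 0.87 = [-1.3122, 0.1522].
Exponentiate: [e^-1.3122, e^0.1522] = [0.269, 1.164].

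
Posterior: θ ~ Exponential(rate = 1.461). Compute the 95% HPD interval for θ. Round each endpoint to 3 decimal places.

[0.000, 2.050]

The exponential density is strictly decreasing on [0, ∞), so the HPD interval is anchored at 0: [0, q] with P(θ ≤ q) = 0.95.
q = −ln(1 − 0.95) / 1.461 = 2.9957 / 1.461 = 2.050.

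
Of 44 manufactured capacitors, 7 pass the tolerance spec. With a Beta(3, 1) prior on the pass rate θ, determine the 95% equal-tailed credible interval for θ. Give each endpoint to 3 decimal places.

Posterior: Beta(3+7, 1+37) = Beta(10, 38).
Equal-tailed 95% interval: the 0.025 and 0.975 quantiles of Beta(10, 38).
Posterior mean ≈ 0.208, SD ≈ 0.058; a Normal approximation gives roughly [0.095, 0.322].
Exact: F⁻¹(0.025) = 0.107; F⁻¹(0.975) = 0.333.

[0.107, 0.333]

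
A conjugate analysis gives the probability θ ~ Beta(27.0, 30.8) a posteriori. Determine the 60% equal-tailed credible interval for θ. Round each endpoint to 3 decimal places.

[0.412, 0.522]

Posterior: Beta(27.0, 30.8).
Equal-tailed 60% interval: the 0.2 and 0.8 quantiles of Beta(27.0, 30.8).
Posterior mean ≈ 0.467, SD ≈ 0.065; a Normal approximation gives roughly [0.412, 0.522].
Exact: F⁻¹(0.2) = 0.412; F⁻¹(0.8) = 0.522.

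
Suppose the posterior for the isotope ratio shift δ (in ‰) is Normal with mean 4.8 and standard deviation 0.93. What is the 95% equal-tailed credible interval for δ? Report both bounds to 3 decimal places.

[2.977, 6.623]

The posterior is symmetric, so the 95% equal-tailed interval is δ = 4.8 ± z·0.93 with z = 1.960.
Half-width: 1.960 × 0.93 = 1.823.
4.8 − 1.823 = 2.977; 4.8 + 1.823 = 6.623.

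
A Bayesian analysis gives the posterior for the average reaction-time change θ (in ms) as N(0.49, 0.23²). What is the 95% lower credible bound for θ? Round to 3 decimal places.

Need L with P(θ ≥ L) = 0.95: L = 0.49 − z_{0.05}·0.23.
z = 1.645; L = 0.49 − 1.645 × 0.23 = 0.112.

0.112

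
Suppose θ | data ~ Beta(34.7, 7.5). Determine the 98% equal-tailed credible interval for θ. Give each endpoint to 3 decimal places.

Posterior: Beta(34.7, 7.5).
Equal-tailed 98% interval: the 0.01 and 0.99 quantiles of Beta(34.7, 7.5).
Posterior mean ≈ 0.822, SD ≈ 0.058; a Normal approximation gives roughly [0.687, 0.958].
Exact: F⁻¹(0.01) = 0.667; F⁻¹(0.99) = 0.933.

[0.667, 0.933]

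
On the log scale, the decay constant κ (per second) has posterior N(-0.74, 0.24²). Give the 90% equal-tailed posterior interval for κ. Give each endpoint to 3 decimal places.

On the log scale the 90% interval is -0.74 ± 1.645 × 0.24 = [-1.1348, -0.3452].
Exponentiate: [e^-1.1348, e^-0.3452] = [0.321, 0.708].

[0.321, 0.708]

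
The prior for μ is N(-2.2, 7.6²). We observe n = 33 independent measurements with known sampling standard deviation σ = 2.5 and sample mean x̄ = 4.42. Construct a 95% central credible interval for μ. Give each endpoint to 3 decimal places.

[3.547, 5.250]

Posterior precision = 1/7.6² + 33/2.5² = 0.0173 + 5.2800 = 5.2973, so posterior SD = 0.4345.
Posterior mean = (-2.2/7.6² + 33·4.42/2.5²) / 5.2973 = 4.3984.
Interval: 4.3984 ± 1.960 × 0.4345 → [3.547, 5.250].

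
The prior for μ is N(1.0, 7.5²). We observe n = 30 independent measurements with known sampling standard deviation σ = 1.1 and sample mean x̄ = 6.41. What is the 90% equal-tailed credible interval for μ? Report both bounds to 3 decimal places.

Posterior precision = 1/7.5² + 30/1.1² = 0.0178 + 24.7934 = 24.8112, so posterior SD = 0.2008.
Posterior mean = (1.0/7.5² + 30·6.41/1.1²) / 24.8112 = 6.4061.
Interval: 6.4061 ± 1.645 × 0.2008 → [6.076, 6.736].

[6.076, 6.736]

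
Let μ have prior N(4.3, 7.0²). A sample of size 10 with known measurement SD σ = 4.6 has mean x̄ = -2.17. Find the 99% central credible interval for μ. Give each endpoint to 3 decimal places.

[-5.571, 1.766]

Posterior precision = 1/7.0² + 10/4.6² = 0.0204 + 0.4726 = 0.4930, so posterior SD = 1.4242.
Posterior mean = (4.3/7.0² + 10·-2.17/4.6²) / 0.4930 = -1.9022.
Interval: -1.9022 ± 2.576 × 1.4242 → [-5.571, 1.766].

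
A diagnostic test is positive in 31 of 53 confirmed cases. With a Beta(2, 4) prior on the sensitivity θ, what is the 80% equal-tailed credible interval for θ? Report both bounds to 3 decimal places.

[0.476, 0.641]

Posterior: Beta(2+31, 4+22) = Beta(33, 26).
Equal-tailed 80% interval: the 0.1 and 0.9 quantiles of Beta(33, 26).
Posterior mean ≈ 0.559, SD ≈ 0.064; a Normal approximation gives roughly [0.477, 0.641].
Exact: F⁻¹(0.1) = 0.476; F⁻¹(0.9) = 0.641.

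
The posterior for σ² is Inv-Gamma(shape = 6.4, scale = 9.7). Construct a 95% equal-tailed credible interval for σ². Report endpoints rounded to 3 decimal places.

Inverse-Gamma(6.4, 9.7) quantiles: F⁻¹(0.025) and F⁻¹(0.975).
Equivalently, 1/σ² ~ Gamma(6.4, rate = 9.7); invert its 0.975 and 0.025 quantiles.
Posterior mean ≈ 1.796, SD ≈ 0.856; a Normal approximation gives roughly [0.118, 3.475].
Exact: lower = 0.793; upper = 3.970.

[0.793, 3.970]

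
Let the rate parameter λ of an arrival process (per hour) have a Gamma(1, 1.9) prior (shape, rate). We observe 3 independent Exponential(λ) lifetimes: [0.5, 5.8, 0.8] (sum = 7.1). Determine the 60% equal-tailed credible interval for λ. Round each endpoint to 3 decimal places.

[0.255, 0.613]

Posterior: Gamma(1+3, 1.9+7.1) = Gamma(4, 9.0) (shape, rate).
Equal-tailed 60% interval: Gamma(4, 9.0) quantiles at 0.2 and 0.8.
Posterior mean ≈ 0.444, SD ≈ 0.222; a Normal approximation gives roughly [0.257, 0.631].
Exact: lower = 0.255; upper = 0.613.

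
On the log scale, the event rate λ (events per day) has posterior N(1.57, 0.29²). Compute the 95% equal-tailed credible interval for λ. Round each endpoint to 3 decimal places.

[2.723, 8.486]

On the log scale the 95% interval is 1.57 ± 1.960 × 0.29 = [1.0016, 2.1384].
Exponentiate: [e^1.0016, e^2.1384] = [2.723, 8.486].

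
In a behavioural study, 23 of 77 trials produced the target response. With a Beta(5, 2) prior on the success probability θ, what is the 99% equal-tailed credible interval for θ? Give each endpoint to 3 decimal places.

Posterior: Beta(5+23, 2+54) = Beta(28, 56).
Equal-tailed 99% interval: the 0.005 and 0.995 quantiles of Beta(28, 56).
Posterior mean ≈ 0.333, SD ≈ 0.051; a Normal approximation gives roughly [0.202, 0.465].
Exact: F⁻¹(0.005) = 0.210; F⁻¹(0.995) = 0.471.

[0.210, 0.471]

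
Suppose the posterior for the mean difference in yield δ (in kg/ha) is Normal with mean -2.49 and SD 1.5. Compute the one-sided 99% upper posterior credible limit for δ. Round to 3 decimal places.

1.000

Need U with P(δ ≤ U) = 0.99: U = -2.49 + z_{0.01}·1.5.
z = 2.326; U = -2.49 + 2.326 × 1.5 = 1.000.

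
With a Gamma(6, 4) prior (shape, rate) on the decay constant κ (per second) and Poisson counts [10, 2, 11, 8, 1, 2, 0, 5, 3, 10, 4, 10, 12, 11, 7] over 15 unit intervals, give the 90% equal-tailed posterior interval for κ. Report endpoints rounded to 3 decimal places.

[4.525, 6.272]

Posterior: Gamma(6+96, 4+15) = Gamma(102, 19) (shape, rate).
Equal-tailed 90% interval: Gamma(102, 19) quantiles at 0.05 and 0.95.
Posterior mean ≈ 5.368, SD ≈ 0.532; a Normal approximation gives roughly [4.494, 6.243].
Exact: lower = 4.525; upper = 6.272.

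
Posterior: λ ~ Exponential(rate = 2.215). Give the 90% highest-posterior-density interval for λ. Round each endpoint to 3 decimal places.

The exponential density is strictly decreasing on [0, ∞), so the HPD interval is anchored at 0: [0, q] with P(λ ≤ q) = 0.90.
q = −ln(1 − 0.90) / 2.215 = 2.3026 / 2.215 = 1.040.

[0.000, 1.040]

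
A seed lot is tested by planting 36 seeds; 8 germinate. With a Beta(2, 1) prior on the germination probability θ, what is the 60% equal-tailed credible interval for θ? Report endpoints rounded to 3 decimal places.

Posterior: Beta(2+8, 1+28) = Beta(10, 29).
Equal-tailed 60% interval: the 0.2 and 0.8 quantiles of Beta(10, 29).
Posterior mean ≈ 0.256, SD ≈ 0.069; a Normal approximation gives roughly [0.198, 0.315].
Exact: F⁻¹(0.2) = 0.197; F⁻¹(0.8) = 0.314.

[0.197, 0.314]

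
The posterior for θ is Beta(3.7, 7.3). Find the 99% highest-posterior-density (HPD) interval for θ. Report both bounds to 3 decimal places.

The posterior is unimodal and skewed, so the HPD interval has equal density at both endpoints and is the shortest 99% interval.
Solving f(0.051) = f(0.690) with F(0.690) − F(0.051) = 0.99 gives [0.051, 0.690].
For comparison, the equal-tailed interval is [0.064, 0.711]; the HPD is narrower and shifted toward the mode.

[0.051, 0.690]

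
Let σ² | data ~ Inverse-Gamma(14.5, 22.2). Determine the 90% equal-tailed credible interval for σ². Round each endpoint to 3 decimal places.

[1.043, 2.507]

Inverse-Gamma(14.5, 22.2) quantiles: F⁻¹(0.05) and F⁻¹(0.95).
Equivalently, 1/σ² ~ Gamma(14.5, rate = 22.2); invert its 0.95 and 0.05 quantiles.
Posterior mean ≈ 1.644, SD ≈ 0.465; a Normal approximation gives roughly [0.879, 2.409].
Exact: lower = 1.043; upper = 2.507.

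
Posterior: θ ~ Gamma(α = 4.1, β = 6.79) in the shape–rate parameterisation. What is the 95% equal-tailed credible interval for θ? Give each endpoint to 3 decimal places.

[0.168, 1.313]

Posterior: Gamma(shape 4.1, rate 6.79).
Equal-tailed 95% interval: Gamma(4.1, 6.79) quantiles at 0.025 and 0.975.
Posterior mean ≈ 0.604, SD ≈ 0.298; a Normal approximation gives roughly [0.019, 1.188].
Exact: lower = 0.168; upper = 1.313.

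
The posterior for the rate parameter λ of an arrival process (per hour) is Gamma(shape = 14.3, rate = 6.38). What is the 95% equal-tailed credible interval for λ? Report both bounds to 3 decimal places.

[1.234, 3.544]

Posterior: Gamma(shape 14.3, rate 6.38).
Equal-tailed 95% interval: Gamma(14.3, 6.38) quantiles at 0.025 and 0.975.
Posterior mean ≈ 2.241, SD ≈ 0.593; a Normal approximation gives roughly [1.080, 3.403].
Exact: lower = 1.234; upper = 3.544.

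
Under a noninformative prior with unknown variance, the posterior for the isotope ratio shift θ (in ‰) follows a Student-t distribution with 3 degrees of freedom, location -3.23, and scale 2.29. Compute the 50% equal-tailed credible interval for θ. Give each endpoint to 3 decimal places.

The t_3 distribution is symmetric; the 50% interval is -3.23 ± t·2.29 with t_{0.75,3} = 0.765.
Half-width: 0.765 × 2.29 = 1.752.
-3.23 − 1.752 = -4.982; -3.23 + 1.752 = -1.478.

[-4.982, -1.478]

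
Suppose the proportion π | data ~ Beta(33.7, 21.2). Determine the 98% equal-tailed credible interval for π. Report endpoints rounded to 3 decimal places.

Posterior: Beta(33.7, 21.2).
Equal-tailed 98% interval: the 0.01 and 0.99 quantiles of Beta(33.7, 21.2).
Posterior mean ≈ 0.614, SD ≈ 0.065; a Normal approximation gives roughly [0.462, 0.765].
Exact: F⁻¹(0.01) = 0.458; F⁻¹(0.99) = 0.758.

[0.458, 0.758]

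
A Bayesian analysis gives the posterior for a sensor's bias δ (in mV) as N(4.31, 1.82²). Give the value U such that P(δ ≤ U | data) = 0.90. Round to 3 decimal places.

6.642

Need U with P(δ ≤ U) = 0.90: U = 4.31 + z_{0.1}·1.82.
z = 1.282; U = 4.31 + 1.282 × 1.82 = 6.642.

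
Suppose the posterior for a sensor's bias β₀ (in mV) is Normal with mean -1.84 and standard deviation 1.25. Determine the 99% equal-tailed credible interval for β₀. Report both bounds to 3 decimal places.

The posterior is symmetric, so the 99% equal-tailed interval is β₀ = -1.84 ± z·1.25 with z = 2.576.
Half-width: 2.576 × 1.25 = 3.220.
-1.84 − 3.220 = -5.060; -1.84 + 3.220 = 1.380.

[-5.060, 1.380]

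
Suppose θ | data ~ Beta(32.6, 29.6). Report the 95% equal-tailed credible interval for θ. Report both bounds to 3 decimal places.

Posterior: Beta(32.6, 29.6).
Equal-tailed 95% interval: the 0.025 and 0.975 quantiles of Beta(32.6, 29.6).
Posterior mean ≈ 0.524, SD ≈ 0.063; a Normal approximation gives roughly [0.401, 0.647].
Exact: F⁻¹(0.025) = 0.401; F⁻¹(0.975) = 0.646.

[0.401, 0.646]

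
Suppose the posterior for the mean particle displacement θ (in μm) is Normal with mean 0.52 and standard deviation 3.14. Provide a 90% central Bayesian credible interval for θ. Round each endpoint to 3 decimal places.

The posterior is symmetric, so the 90% equal-tailed interval is θ = 0.52 ± z·3.14 with z = 1.645.
Half-width: 1.645 × 3.14 = 5.165.
0.52 − 5.165 = -4.645; 0.52 + 5.165 = 5.685.

[-4.645, 5.685]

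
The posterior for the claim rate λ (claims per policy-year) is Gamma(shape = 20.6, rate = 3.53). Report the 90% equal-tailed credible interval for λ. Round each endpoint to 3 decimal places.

Posterior: Gamma(shape 20.6, rate 3.53).
Equal-tailed 90% interval: Gamma(20.6, 3.53) quantiles at 0.05 and 0.95.
Posterior mean ≈ 5.836, SD ≈ 1.286; a Normal approximation gives roughly [3.721, 7.951].
Exact: lower = 3.894; upper = 8.099.

[3.894, 8.099]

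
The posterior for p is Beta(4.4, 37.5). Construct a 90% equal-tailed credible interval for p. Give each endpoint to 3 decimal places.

Posterior: Beta(4.4, 37.5).
Equal-tailed 90% interval: the 0.05 and 0.95 quantiles of Beta(4.4, 37.5).
Posterior mean ≈ 0.105, SD ≈ 0.047; a Normal approximation gives roughly [0.028, 0.182].
Exact: F⁻¹(0.05) = 0.040; F⁻¹(0.95) = 0.191.

[0.040, 0.191]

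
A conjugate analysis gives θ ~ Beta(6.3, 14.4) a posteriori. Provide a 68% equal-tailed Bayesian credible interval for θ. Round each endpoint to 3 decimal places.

[0.205, 0.404]

Posterior: Beta(6.3, 14.4).
Equal-tailed 68% interval: the 0.16 and 0.84 quantiles of Beta(6.3, 14.4).
Posterior mean ≈ 0.304, SD ≈ 0.099; a Normal approximation gives roughly [0.206, 0.403].
Exact: F⁻¹(0.16) = 0.205; F⁻¹(0.84) = 0.404.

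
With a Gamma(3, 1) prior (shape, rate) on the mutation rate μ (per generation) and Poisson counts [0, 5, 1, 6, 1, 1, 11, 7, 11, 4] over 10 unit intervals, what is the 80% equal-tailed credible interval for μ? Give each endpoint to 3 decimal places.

Posterior: Gamma(3+47, 1+10) = Gamma(50, 11) (shape, rate).
Equal-tailed 80% interval: Gamma(50, 11) quantiles at 0.1 and 0.9.
Posterior mean ≈ 4.545, SD ≈ 0.643; a Normal approximation gives roughly [3.722, 5.369].
Exact: lower = 3.744; upper = 5.386.

[3.744, 5.386]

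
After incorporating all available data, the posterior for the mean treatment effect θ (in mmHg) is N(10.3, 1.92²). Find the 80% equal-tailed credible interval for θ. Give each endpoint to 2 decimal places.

[7.84, 12.76]

The posterior is symmetric, so the 80% equal-tailed interval is θ = 10.3 ± z·1.92 with z = 1.282.
Half-width: 1.282 × 1.92 = 2.46.
10.3 − 2.46 = 7.84; 10.3 + 2.46 = 12.76.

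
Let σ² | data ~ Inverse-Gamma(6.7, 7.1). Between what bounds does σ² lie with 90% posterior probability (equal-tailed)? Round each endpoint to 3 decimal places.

[0.620, 2.304]

Inverse-Gamma(6.7, 7.1) quantiles: F⁻¹(0.05) and F⁻¹(0.95).
Equivalently, 1/σ² ~ Gamma(6.7, rate = 7.1); invert its 0.95 and 0.05 quantiles.
Posterior mean ≈ 1.246, SD ≈ 0.575; a Normal approximation gives roughly [0.301, 2.191].
Exact: lower = 0.620; upper = 2.304.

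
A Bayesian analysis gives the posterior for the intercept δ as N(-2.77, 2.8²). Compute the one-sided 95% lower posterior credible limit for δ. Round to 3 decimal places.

-7.376

Need L with P(δ ≥ L) = 0.95: L = -2.77 − z_{0.05}·2.8.
z = 1.645; L = -2.77 − 1.645 × 2.8 = -7.376.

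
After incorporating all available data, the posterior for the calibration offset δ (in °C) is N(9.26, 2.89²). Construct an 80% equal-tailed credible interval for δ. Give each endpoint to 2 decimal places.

The posterior is symmetric, so the 80% equal-tailed interval is δ = 9.26 ± z·2.89 with z = 1.282.
Half-width: 1.282 × 2.89 = 3.70.
9.26 − 3.70 = 5.56; 9.26 + 3.70 = 12.96.

[5.56, 12.96]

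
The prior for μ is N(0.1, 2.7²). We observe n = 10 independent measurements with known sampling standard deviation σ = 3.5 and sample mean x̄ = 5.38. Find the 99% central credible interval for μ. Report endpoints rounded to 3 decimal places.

[1.983, 7.258]

Posterior precision = 1/2.7² + 10/3.5² = 0.1372 + 0.8163 = 0.9535, so posterior SD = 1.0241.
Posterior mean = (0.1/2.7² + 10·5.38/3.5²) / 0.9535 = 4.6204.
Interval: 4.6204 ± 2.576 × 1.0241 → [1.983, 7.258].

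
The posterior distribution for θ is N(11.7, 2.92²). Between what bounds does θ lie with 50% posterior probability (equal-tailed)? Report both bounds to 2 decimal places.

The posterior is symmetric, so the 50% equal-tailed interval is θ = 11.7 ± z·2.92 with z = 0.674.
Half-width: 0.674 × 2.92 = 1.97.
11.7 − 1.97 = 9.73; 11.7 + 1.97 = 13.67.

[9.73, 13.67]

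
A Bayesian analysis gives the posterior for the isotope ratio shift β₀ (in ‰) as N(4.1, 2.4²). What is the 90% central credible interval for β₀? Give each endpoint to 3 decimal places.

The posterior is symmetric, so the 90% equal-tailed interval is β₀ = 4.1 ± z·2.4 with z = 1.645.
Half-width: 1.645 × 2.4 = 3.948.
4.1 − 3.948 = 0.152; 4.1 + 3.948 = 8.048.

[0.152, 8.048]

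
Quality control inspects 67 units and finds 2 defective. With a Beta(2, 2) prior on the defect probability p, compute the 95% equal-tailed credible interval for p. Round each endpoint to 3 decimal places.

[0.016, 0.120]

Posterior: Beta(2+2, 2+65) = Beta(4, 67).
Equal-tailed 95% interval: the 0.025 and 0.975 quantiles of Beta(4, 67).
Posterior mean ≈ 0.056, SD ≈ 0.027; a Normal approximation gives roughly [0.003, 0.110].
Exact: F⁻¹(0.025) = 0.016; F⁻¹(0.975) = 0.120.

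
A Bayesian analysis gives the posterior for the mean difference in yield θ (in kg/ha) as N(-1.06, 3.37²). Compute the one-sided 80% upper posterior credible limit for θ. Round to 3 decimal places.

1.776

Need U with P(θ ≤ U) = 0.80: U = -1.06 + z_{0.2}·3.37.
z = 0.842; U = -1.06 + 0.842 × 3.37 = 1.776.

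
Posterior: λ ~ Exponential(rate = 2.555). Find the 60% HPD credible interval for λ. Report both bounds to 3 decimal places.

The exponential density is strictly decreasing on [0, ∞), so the HPD interval is anchored at 0: [0, q] with P(λ ≤ q) = 0.60.
q = −ln(1 − 0.60) / 2.555 = 0.9163 / 2.555 = 0.359.

[0.000, 0.359]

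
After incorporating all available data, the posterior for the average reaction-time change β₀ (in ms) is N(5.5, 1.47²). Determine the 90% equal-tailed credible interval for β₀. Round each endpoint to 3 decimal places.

The posterior is symmetric, so the 90% equal-tailed interval is β₀ = 5.5 ± z·1.47 with z = 1.645.
Half-width: 1.645 × 1.47 = 2.418.
5.5 − 2.418 = 3.082; 5.5 + 2.418 = 7.918.

[3.082, 7.918]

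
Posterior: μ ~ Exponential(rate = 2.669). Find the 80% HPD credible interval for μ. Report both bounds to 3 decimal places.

The exponential density is strictly decreasing on [0, ∞), so the HPD interval is anchored at 0: [0, q] with P(μ ≤ q) = 0.80.
q = −ln(1 − 0.80) / 2.669 = 1.6094 / 2.669 = 0.603.

[0.000, 0.603]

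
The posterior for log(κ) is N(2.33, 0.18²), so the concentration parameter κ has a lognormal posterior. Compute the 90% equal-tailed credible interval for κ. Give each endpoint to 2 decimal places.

On the log scale the 90% interval is 2.33 ± 1.645 × 0.18 = [2.0339, 2.6261].
Exponentiate: [e^2.0339, e^2.6261] = [7.64, 13.82].

[7.64, 13.82]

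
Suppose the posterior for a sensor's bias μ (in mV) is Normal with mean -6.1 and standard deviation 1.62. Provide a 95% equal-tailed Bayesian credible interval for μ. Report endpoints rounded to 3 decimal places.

The posterior is symmetric, so the 95% equal-tailed interval is μ = -6.1 ± z·1.62 with z = 1.960.
Half-width: 1.960 × 1.62 = 3.175.
-6.1 − 3.175 = -9.275; -6.1 + 3.175 = -2.925.

[-9.275, -2.925]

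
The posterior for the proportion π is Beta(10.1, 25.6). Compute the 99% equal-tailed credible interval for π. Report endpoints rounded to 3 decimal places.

Posterior: Beta(10.1, 25.6).
Equal-tailed 99% interval: the 0.005 and 0.995 quantiles of Beta(10.1, 25.6).
Posterior mean ≈ 0.283, SD ≈ 0.074; a Normal approximation gives roughly [0.091, 0.474].
Exact: F⁻¹(0.005) = 0.118; F⁻¹(0.995) = 0.492.

[0.118, 0.492]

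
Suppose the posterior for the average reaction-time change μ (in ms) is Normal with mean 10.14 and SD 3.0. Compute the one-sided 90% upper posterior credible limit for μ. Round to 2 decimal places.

13.98

Need U with P(μ ≤ U) = 0.90: U = 10.14 + z_{0.1}·3.0.
z = 1.282; U = 10.14 + 1.282 × 3.0 = 13.98.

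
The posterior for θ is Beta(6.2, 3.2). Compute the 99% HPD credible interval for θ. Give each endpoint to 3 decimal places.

The posterior is unimodal and skewed, so the HPD interval has equal density at both endpoints and is the shortest 99% interval.
Solving f(0.282) = f(0.960) with F(0.960) − F(0.282) = 0.99 gives [0.282, 0.960].
For comparison, the equal-tailed interval is [0.259, 0.947]; the HPD is narrower and shifted toward the mode.

[0.282, 0.960]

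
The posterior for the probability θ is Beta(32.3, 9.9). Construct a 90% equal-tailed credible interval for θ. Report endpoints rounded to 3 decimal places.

[0.652, 0.864]

Posterior: Beta(32.3, 9.9).
Equal-tailed 90% interval: the 0.05 and 0.95 quantiles of Beta(32.3, 9.9).
Posterior mean ≈ 0.765, SD ≈ 0.064; a Normal approximation gives roughly [0.659, 0.871].
Exact: F⁻¹(0.05) = 0.652; F⁻¹(0.95) = 0.864.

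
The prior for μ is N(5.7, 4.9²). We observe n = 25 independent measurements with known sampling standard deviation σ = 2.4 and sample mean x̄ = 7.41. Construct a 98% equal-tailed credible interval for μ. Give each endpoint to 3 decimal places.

[6.282, 8.505]

Posterior precision = 1/4.9² + 25/2.4² = 0.0416 + 4.3403 = 4.3819, so posterior SD = 0.4777.
Posterior mean = (5.7/4.9² + 25·7.41/2.4²) / 4.3819 = 7.3937.
Interval: 7.3937 ± 2.326 × 0.4777 → [6.282, 8.505].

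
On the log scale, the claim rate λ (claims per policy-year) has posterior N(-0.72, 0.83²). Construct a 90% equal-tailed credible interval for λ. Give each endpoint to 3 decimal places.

[0.124, 1.906]

On the log scale the 90% interval is -0.72 ± 1.645 × 0.83 = [-2.0852, 0.6452].
Exponentiate: [e^-2.0852, e^0.6452] = [0.124, 1.906].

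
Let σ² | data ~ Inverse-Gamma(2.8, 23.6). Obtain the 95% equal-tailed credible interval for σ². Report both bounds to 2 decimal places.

Inverse-Gamma(2.8, 23.6) quantiles: F⁻¹(0.025) and F⁻¹(0.975).
Equivalently, 1/σ² ~ Gamma(2.8, rate = 23.6); invert its 0.975 and 0.025 quantiles.
Posterior mean ≈ 13.11, SD ≈ 14.66; a Normal approximation gives roughly [-15.62, 41.84].
Exact: lower = 3.42; upper = 44.17.

[3.42, 44.17]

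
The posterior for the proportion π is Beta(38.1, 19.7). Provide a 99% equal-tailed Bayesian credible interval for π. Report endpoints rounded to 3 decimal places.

Posterior: Beta(38.1, 19.7).
Equal-tailed 99% interval: the 0.005 and 0.995 quantiles of Beta(38.1, 19.7).
Posterior mean ≈ 0.659, SD ≈ 0.062; a Normal approximation gives roughly [0.500, 0.818].
Exact: F⁻¹(0.005) = 0.492; F⁻¹(0.995) = 0.806.

[0.492, 0.806]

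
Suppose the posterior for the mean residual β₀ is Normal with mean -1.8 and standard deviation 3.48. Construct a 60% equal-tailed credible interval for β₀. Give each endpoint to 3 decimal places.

[-4.729, 1.129]

The posterior is symmetric, so the 60% equal-tailed interval is β₀ = -1.8 ± z·3.48 with z = 0.842.
Half-width: 0.842 × 3.48 = 2.929.
-1.8 − 2.929 = -4.729; -1.8 + 2.929 = 1.129.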